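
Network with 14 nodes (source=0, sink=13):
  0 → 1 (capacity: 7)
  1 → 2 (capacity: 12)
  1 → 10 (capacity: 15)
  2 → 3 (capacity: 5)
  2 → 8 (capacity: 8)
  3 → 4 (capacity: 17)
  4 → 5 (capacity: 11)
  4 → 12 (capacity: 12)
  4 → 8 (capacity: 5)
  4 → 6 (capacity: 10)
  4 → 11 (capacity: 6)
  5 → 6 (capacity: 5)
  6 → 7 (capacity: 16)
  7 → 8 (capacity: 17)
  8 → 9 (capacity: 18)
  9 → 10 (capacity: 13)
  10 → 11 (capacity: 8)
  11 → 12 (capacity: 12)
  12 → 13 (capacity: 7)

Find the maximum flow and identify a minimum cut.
Max flow = 7, Min cut edges: (12,13)

Maximum flow: 7
Minimum cut: (12,13)
Partition: S = [0, 1, 2, 3, 4, 5, 6, 7, 8, 9, 10, 11, 12], T = [13]

Max-flow min-cut theorem verified: both equal 7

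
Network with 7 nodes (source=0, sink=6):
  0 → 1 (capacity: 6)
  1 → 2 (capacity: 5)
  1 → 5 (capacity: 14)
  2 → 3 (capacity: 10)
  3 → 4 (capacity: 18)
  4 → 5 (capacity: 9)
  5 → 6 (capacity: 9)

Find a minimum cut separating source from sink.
Min cut value = 6, edges: (0,1)

Min cut value: 6
Partition: S = [0], T = [1, 2, 3, 4, 5, 6]
Cut edges: (0,1)

By max-flow min-cut theorem, max flow = min cut = 6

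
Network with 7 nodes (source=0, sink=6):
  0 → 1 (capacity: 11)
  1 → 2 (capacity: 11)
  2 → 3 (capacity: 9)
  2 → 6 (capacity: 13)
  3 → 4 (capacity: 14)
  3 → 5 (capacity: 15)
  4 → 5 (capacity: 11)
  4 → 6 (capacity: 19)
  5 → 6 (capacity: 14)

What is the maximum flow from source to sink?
Maximum flow = 11

Max flow: 11

Flow assignment:
  0 → 1: 11/11
  1 → 2: 11/11
  2 → 6: 11/13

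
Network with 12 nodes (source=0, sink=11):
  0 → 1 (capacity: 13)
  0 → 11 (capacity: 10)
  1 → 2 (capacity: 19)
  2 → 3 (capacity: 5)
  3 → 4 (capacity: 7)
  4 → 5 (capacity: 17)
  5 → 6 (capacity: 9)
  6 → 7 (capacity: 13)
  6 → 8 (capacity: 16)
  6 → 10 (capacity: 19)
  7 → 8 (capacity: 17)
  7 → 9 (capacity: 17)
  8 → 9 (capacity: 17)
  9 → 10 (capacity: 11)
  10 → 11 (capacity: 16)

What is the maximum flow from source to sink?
Maximum flow = 15

Max flow: 15

Flow assignment:
  0 → 1: 5/13
  0 → 11: 10/10
  1 → 2: 5/19
  2 → 3: 5/5
  3 → 4: 5/7
  4 → 5: 5/17
  5 → 6: 5/9
  6 → 10: 5/19
  10 → 11: 5/16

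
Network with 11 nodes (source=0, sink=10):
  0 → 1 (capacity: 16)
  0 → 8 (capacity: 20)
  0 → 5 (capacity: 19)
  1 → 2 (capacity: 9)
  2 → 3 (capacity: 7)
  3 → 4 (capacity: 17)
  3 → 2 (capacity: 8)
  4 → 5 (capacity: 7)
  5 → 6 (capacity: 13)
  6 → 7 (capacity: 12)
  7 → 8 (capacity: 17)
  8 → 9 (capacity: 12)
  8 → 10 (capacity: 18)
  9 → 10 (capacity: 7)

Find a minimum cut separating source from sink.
Min cut value = 25, edges: (8,10), (9,10)

Min cut value: 25
Partition: S = [0, 1, 2, 3, 4, 5, 6, 7, 8, 9], T = [10]
Cut edges: (8,10), (9,10)

By max-flow min-cut theorem, max flow = min cut = 25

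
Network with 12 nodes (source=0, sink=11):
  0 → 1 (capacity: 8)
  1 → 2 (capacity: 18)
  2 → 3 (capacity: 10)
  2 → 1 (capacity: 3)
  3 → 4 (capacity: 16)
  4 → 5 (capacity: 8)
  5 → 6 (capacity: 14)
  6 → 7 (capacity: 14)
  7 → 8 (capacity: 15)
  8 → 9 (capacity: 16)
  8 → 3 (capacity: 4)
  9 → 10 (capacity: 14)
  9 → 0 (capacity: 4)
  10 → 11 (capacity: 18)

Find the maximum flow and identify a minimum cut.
Max flow = 8, Min cut edges: (4,5)

Maximum flow: 8
Minimum cut: (4,5)
Partition: S = [0, 1, 2, 3, 4], T = [5, 6, 7, 8, 9, 10, 11]

Max-flow min-cut theorem verified: both equal 8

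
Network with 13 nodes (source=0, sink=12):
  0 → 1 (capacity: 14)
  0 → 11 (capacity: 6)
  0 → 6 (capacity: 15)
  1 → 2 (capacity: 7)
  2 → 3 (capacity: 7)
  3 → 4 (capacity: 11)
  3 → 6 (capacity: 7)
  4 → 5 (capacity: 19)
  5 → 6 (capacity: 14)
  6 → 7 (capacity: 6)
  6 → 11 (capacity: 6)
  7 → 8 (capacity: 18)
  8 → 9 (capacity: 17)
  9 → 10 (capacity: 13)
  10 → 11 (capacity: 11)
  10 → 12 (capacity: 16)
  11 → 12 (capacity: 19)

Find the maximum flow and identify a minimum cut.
Max flow = 18, Min cut edges: (0,11), (6,7), (6,11)

Maximum flow: 18
Minimum cut: (0,11), (6,7), (6,11)
Partition: S = [0, 1, 2, 3, 4, 5, 6], T = [7, 8, 9, 10, 11, 12]

Max-flow min-cut theorem verified: both equal 18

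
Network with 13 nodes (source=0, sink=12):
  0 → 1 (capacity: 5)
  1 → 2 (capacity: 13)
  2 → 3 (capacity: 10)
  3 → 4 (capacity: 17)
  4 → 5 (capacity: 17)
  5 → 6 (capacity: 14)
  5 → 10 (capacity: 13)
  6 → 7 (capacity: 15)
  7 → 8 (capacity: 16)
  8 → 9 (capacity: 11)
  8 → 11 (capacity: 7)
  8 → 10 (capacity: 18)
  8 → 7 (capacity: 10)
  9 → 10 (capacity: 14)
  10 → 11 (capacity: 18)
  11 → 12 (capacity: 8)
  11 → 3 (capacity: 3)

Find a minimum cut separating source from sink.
Min cut value = 5, edges: (0,1)

Min cut value: 5
Partition: S = [0], T = [1, 2, 3, 4, 5, 6, 7, 8, 9, 10, 11, 12]
Cut edges: (0,1)

By max-flow min-cut theorem, max flow = min cut = 5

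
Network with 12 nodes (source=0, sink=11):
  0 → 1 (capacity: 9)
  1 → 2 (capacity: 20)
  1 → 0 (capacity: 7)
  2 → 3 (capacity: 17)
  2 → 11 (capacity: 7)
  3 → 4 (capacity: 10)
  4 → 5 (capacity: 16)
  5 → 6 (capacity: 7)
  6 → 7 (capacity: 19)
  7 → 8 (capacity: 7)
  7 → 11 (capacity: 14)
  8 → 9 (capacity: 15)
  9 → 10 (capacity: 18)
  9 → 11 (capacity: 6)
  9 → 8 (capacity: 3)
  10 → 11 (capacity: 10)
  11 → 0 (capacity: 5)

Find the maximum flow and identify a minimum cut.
Max flow = 9, Min cut edges: (0,1)

Maximum flow: 9
Minimum cut: (0,1)
Partition: S = [0], T = [1, 2, 3, 4, 5, 6, 7, 8, 9, 10, 11]

Max-flow min-cut theorem verified: both equal 9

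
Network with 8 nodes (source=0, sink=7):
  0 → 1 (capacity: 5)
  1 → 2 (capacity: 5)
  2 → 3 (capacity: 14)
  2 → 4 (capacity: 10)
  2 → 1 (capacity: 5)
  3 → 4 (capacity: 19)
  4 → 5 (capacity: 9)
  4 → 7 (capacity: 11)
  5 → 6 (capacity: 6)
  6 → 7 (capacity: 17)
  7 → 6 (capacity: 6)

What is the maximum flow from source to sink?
Maximum flow = 5

Max flow: 5

Flow assignment:
  0 → 1: 5/5
  1 → 2: 5/5
  2 → 4: 5/10
  4 → 7: 5/11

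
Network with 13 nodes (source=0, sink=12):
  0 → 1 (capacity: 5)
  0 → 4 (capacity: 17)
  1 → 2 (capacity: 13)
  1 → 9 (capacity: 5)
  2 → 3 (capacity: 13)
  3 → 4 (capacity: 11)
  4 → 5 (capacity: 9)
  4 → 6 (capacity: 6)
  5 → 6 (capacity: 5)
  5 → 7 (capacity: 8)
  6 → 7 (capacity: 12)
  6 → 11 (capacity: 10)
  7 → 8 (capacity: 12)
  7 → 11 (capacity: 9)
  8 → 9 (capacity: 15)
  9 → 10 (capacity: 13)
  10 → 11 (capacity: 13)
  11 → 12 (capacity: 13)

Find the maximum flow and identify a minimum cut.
Max flow = 13, Min cut edges: (11,12)

Maximum flow: 13
Minimum cut: (11,12)
Partition: S = [0, 1, 2, 3, 4, 5, 6, 7, 8, 9, 10, 11], T = [12]

Max-flow min-cut theorem verified: both equal 13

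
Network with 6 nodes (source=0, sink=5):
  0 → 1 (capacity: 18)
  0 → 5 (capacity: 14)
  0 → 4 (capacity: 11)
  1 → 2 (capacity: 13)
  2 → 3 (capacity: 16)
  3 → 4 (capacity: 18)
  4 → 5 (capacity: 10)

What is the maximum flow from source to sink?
Maximum flow = 24

Max flow: 24

Flow assignment:
  0 → 1: 10/18
  0 → 5: 14/14
  1 → 2: 10/13
  2 → 3: 10/16
  3 → 4: 10/18
  4 → 5: 10/10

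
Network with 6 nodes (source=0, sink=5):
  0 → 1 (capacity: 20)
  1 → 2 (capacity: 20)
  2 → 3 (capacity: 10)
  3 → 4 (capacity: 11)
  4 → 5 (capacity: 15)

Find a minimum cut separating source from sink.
Min cut value = 10, edges: (2,3)

Min cut value: 10
Partition: S = [0, 1, 2], T = [3, 4, 5]
Cut edges: (2,3)

By max-flow min-cut theorem, max flow = min cut = 10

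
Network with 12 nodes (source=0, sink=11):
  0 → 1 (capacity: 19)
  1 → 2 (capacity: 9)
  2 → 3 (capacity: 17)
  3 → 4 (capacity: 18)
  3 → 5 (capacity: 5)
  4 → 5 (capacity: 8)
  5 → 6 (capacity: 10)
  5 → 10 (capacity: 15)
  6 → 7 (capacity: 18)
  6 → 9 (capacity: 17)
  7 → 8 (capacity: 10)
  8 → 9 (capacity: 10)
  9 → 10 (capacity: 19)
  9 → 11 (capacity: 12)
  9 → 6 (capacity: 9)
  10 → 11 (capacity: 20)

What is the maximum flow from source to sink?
Maximum flow = 9

Max flow: 9

Flow assignment:
  0 → 1: 9/19
  1 → 2: 9/9
  2 → 3: 9/17
  3 → 4: 4/18
  3 → 5: 5/5
  4 → 5: 4/8
  5 → 10: 9/15
  10 → 11: 9/20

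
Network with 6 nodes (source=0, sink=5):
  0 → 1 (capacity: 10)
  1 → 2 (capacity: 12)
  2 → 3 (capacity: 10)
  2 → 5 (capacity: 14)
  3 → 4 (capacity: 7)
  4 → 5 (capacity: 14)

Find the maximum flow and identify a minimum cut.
Max flow = 10, Min cut edges: (0,1)

Maximum flow: 10
Minimum cut: (0,1)
Partition: S = [0], T = [1, 2, 3, 4, 5]

Max-flow min-cut theorem verified: both equal 10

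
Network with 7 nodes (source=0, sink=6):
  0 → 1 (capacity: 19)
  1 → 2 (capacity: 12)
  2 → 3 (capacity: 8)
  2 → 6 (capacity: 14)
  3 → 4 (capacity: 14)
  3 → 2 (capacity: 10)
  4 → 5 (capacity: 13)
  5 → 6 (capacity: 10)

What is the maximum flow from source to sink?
Maximum flow = 12

Max flow: 12

Flow assignment:
  0 → 1: 12/19
  1 → 2: 12/12
  2 → 6: 12/14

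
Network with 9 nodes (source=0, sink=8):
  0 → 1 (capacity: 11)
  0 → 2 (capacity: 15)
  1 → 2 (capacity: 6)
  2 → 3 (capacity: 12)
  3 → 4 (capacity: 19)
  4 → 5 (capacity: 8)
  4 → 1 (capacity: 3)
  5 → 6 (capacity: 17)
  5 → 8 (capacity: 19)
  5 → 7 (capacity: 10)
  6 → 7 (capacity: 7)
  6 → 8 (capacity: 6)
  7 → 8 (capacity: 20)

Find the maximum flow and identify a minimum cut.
Max flow = 8, Min cut edges: (4,5)

Maximum flow: 8
Minimum cut: (4,5)
Partition: S = [0, 1, 2, 3, 4], T = [5, 6, 7, 8]

Max-flow min-cut theorem verified: both equal 8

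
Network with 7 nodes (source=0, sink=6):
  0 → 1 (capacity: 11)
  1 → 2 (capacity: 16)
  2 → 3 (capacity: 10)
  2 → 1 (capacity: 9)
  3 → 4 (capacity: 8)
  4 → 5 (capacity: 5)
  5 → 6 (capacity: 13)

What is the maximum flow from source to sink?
Maximum flow = 5

Max flow: 5

Flow assignment:
  0 → 1: 5/11
  1 → 2: 5/16
  2 → 3: 5/10
  3 → 4: 5/8
  4 → 5: 5/5
  5 → 6: 5/13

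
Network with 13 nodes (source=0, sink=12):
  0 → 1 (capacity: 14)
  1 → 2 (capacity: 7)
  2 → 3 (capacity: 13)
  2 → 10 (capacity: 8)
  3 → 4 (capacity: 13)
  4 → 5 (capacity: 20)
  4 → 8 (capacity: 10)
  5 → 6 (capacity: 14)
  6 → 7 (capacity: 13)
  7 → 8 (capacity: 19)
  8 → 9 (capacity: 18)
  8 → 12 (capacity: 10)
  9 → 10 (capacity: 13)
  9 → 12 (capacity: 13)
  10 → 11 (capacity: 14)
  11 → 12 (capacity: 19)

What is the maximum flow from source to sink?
Maximum flow = 7

Max flow: 7

Flow assignment:
  0 → 1: 7/14
  1 → 2: 7/7
  2 → 10: 7/8
  10 → 11: 7/14
  11 → 12: 7/19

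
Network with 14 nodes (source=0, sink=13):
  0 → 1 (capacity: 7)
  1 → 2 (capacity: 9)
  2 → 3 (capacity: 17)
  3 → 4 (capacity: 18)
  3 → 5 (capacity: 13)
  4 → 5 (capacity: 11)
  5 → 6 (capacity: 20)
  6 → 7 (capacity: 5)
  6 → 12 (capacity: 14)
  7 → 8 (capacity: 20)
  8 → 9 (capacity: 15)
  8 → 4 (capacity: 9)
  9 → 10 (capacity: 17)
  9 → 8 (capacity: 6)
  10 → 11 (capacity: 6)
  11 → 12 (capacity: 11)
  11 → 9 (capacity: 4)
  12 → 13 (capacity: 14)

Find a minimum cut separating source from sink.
Min cut value = 7, edges: (0,1)

Min cut value: 7
Partition: S = [0], T = [1, 2, 3, 4, 5, 6, 7, 8, 9, 10, 11, 12, 13]
Cut edges: (0,1)

By max-flow min-cut theorem, max flow = min cut = 7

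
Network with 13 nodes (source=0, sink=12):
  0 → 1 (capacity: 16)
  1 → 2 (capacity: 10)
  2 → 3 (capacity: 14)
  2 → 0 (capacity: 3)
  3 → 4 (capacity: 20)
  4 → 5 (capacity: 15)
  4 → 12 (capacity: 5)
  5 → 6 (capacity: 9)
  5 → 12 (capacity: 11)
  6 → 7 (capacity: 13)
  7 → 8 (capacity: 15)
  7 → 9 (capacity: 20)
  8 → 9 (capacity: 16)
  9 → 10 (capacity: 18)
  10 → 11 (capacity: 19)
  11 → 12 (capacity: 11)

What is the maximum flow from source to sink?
Maximum flow = 10

Max flow: 10

Flow assignment:
  0 → 1: 10/16
  1 → 2: 10/10
  2 → 3: 10/14
  3 → 4: 10/20
  4 → 5: 5/15
  4 → 12: 5/5
  5 → 12: 5/11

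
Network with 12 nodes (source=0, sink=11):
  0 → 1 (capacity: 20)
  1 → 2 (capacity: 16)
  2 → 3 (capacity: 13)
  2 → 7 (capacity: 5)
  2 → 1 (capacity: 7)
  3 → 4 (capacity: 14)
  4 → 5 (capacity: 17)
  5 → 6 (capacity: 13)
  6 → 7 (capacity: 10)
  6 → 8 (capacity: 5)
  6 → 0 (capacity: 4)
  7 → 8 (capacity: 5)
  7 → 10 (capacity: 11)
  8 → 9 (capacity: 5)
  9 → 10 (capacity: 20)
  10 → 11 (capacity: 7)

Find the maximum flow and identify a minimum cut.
Max flow = 7, Min cut edges: (10,11)

Maximum flow: 7
Minimum cut: (10,11)
Partition: S = [0, 1, 2, 3, 4, 5, 6, 7, 8, 9, 10], T = [11]

Max-flow min-cut theorem verified: both equal 7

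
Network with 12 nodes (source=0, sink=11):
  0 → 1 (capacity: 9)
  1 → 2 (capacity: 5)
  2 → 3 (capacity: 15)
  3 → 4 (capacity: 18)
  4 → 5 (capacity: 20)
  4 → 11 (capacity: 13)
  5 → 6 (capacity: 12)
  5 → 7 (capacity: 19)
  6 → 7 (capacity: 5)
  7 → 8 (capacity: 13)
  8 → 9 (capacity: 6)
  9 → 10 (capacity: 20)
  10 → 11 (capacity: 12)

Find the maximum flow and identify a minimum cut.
Max flow = 5, Min cut edges: (1,2)

Maximum flow: 5
Minimum cut: (1,2)
Partition: S = [0, 1], T = [2, 3, 4, 5, 6, 7, 8, 9, 10, 11]

Max-flow min-cut theorem verified: both equal 5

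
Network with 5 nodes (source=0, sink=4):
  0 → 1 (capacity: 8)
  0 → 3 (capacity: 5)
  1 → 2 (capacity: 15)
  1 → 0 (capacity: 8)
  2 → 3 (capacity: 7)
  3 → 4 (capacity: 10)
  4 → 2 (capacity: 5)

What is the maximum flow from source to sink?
Maximum flow = 10

Max flow: 10

Flow assignment:
  0 → 1: 7/8
  0 → 3: 3/5
  1 → 2: 7/15
  2 → 3: 7/7
  3 → 4: 10/10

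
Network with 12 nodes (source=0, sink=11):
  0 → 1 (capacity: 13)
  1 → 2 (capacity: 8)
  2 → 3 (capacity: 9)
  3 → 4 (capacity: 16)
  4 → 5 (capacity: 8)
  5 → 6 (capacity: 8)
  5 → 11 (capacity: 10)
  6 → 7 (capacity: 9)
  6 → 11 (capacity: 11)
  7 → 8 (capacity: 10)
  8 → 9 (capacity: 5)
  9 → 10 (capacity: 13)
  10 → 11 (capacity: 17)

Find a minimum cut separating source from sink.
Min cut value = 8, edges: (4,5)

Min cut value: 8
Partition: S = [0, 1, 2, 3, 4], T = [5, 6, 7, 8, 9, 10, 11]
Cut edges: (4,5)

By max-flow min-cut theorem, max flow = min cut = 8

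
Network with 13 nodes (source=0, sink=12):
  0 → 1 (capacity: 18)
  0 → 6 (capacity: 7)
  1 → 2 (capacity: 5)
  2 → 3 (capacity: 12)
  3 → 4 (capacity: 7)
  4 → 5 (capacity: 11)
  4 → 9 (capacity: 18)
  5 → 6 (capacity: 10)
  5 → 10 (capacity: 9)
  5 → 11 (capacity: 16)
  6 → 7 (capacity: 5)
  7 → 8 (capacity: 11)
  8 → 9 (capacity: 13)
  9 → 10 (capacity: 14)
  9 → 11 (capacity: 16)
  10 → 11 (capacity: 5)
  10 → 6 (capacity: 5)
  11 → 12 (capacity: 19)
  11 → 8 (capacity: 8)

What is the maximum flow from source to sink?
Maximum flow = 10

Max flow: 10

Flow assignment:
  0 → 1: 5/18
  0 → 6: 5/7
  1 → 2: 5/5
  2 → 3: 5/12
  3 → 4: 5/7
  4 → 5: 5/11
  5 → 11: 5/16
  6 → 7: 5/5
  7 → 8: 5/11
  8 → 9: 5/13
  9 → 11: 5/16
  11 → 12: 10/19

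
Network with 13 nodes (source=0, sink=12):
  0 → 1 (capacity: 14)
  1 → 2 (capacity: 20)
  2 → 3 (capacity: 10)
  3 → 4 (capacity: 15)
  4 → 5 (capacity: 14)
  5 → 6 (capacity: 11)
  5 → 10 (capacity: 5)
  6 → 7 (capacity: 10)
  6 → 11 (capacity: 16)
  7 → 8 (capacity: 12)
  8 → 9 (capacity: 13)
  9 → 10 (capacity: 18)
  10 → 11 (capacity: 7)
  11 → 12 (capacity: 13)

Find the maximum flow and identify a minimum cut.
Max flow = 10, Min cut edges: (2,3)

Maximum flow: 10
Minimum cut: (2,3)
Partition: S = [0, 1, 2], T = [3, 4, 5, 6, 7, 8, 9, 10, 11, 12]

Max-flow min-cut theorem verified: both equal 10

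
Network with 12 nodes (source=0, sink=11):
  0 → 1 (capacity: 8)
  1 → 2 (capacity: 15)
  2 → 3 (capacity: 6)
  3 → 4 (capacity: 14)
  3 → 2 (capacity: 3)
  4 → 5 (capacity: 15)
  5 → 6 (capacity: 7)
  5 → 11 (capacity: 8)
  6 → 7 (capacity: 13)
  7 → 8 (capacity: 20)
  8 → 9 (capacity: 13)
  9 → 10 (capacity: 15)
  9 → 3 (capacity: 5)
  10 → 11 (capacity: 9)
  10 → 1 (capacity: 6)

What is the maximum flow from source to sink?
Maximum flow = 6

Max flow: 6

Flow assignment:
  0 → 1: 6/8
  1 → 2: 6/15
  2 → 3: 6/6
  3 → 4: 6/14
  4 → 5: 6/15
  5 → 11: 6/8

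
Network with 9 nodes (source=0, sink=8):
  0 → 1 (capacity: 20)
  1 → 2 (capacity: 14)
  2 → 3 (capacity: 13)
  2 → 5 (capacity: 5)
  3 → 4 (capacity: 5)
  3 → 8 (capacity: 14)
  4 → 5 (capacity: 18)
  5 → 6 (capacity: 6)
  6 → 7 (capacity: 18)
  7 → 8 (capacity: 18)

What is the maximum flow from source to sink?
Maximum flow = 14

Max flow: 14

Flow assignment:
  0 → 1: 14/20
  1 → 2: 14/14
  2 → 3: 13/13
  2 → 5: 1/5
  3 → 8: 13/14
  5 → 6: 1/6
  6 → 7: 1/18
  7 → 8: 1/18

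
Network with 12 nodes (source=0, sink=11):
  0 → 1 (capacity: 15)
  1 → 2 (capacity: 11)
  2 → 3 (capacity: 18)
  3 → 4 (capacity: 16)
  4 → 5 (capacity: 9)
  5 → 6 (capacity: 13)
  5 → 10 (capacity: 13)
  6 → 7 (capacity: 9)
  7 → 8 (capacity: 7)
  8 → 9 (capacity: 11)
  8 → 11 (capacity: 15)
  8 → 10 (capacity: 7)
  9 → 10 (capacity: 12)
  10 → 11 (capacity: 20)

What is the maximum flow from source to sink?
Maximum flow = 9

Max flow: 9

Flow assignment:
  0 → 1: 9/15
  1 → 2: 9/11
  2 → 3: 9/18
  3 → 4: 9/16
  4 → 5: 9/9
  5 → 10: 9/13
  10 → 11: 9/20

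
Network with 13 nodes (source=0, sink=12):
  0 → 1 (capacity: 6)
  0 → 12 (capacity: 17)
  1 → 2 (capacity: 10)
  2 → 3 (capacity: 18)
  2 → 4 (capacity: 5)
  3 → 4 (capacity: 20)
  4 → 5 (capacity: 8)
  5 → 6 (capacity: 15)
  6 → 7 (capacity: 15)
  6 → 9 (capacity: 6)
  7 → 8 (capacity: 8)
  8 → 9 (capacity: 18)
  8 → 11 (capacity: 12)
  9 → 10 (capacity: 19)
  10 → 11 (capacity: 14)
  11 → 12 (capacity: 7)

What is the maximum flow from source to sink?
Maximum flow = 23

Max flow: 23

Flow assignment:
  0 → 1: 6/6
  0 → 12: 17/17
  1 → 2: 6/10
  2 → 3: 1/18
  2 → 4: 5/5
  3 → 4: 1/20
  4 → 5: 6/8
  5 → 6: 6/15
  6 → 7: 6/15
  7 → 8: 6/8
  8 → 11: 6/12
  11 → 12: 6/7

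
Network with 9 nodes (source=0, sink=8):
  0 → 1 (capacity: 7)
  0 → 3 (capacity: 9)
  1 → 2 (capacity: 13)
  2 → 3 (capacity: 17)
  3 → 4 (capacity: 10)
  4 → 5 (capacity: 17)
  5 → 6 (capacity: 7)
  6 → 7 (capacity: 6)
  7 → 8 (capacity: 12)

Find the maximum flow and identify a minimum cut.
Max flow = 6, Min cut edges: (6,7)

Maximum flow: 6
Minimum cut: (6,7)
Partition: S = [0, 1, 2, 3, 4, 5, 6], T = [7, 8]

Max-flow min-cut theorem verified: both equal 6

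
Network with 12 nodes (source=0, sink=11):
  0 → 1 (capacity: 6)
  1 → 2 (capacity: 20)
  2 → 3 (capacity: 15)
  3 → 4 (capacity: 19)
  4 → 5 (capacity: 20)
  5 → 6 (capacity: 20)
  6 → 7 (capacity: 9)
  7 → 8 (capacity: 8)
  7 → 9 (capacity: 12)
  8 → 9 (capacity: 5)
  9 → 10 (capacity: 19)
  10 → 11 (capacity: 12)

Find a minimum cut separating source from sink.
Min cut value = 6, edges: (0,1)

Min cut value: 6
Partition: S = [0], T = [1, 2, 3, 4, 5, 6, 7, 8, 9, 10, 11]
Cut edges: (0,1)

By max-flow min-cut theorem, max flow = min cut = 6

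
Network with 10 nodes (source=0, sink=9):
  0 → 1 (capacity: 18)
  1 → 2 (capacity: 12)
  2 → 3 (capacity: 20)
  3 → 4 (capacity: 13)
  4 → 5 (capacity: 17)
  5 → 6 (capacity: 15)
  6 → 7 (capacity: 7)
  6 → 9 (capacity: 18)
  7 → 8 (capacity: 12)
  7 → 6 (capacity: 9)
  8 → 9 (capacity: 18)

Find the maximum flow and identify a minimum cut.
Max flow = 12, Min cut edges: (1,2)

Maximum flow: 12
Minimum cut: (1,2)
Partition: S = [0, 1], T = [2, 3, 4, 5, 6, 7, 8, 9]

Max-flow min-cut theorem verified: both equal 12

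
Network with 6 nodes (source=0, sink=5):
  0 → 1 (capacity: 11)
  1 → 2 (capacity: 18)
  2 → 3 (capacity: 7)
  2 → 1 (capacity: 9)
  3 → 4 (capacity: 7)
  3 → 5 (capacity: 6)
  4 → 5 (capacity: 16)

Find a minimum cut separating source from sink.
Min cut value = 7, edges: (2,3)

Min cut value: 7
Partition: S = [0, 1, 2], T = [3, 4, 5]
Cut edges: (2,3)

By max-flow min-cut theorem, max flow = min cut = 7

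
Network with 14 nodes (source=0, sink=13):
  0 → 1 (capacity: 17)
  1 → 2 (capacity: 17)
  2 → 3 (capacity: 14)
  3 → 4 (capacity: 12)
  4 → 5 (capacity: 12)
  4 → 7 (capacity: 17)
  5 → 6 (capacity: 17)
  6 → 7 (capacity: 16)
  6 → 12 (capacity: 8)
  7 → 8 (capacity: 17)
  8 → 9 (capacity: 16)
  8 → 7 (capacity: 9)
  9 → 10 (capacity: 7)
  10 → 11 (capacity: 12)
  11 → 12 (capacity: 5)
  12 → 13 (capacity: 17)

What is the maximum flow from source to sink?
Maximum flow = 12

Max flow: 12

Flow assignment:
  0 → 1: 12/17
  1 → 2: 12/17
  2 → 3: 12/14
  3 → 4: 12/12
  4 → 5: 8/12
  4 → 7: 4/17
  5 → 6: 8/17
  6 → 12: 8/8
  7 → 8: 4/17
  8 → 9: 4/16
  9 → 10: 4/7
  10 → 11: 4/12
  11 → 12: 4/5
  12 → 13: 12/17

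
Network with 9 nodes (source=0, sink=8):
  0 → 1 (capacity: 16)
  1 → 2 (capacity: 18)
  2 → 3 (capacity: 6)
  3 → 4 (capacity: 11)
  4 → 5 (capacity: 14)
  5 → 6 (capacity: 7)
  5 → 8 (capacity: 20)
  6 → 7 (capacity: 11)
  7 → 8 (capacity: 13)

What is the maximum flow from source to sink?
Maximum flow = 6

Max flow: 6

Flow assignment:
  0 → 1: 6/16
  1 → 2: 6/18
  2 → 3: 6/6
  3 → 4: 6/11
  4 → 5: 6/14
  5 → 8: 6/20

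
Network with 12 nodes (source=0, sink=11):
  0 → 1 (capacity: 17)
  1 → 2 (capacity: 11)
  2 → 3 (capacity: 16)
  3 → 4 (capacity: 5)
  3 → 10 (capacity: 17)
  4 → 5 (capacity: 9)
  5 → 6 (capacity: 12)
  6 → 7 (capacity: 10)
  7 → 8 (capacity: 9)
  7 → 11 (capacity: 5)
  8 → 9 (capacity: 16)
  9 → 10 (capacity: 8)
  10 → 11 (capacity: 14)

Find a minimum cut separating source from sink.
Min cut value = 11, edges: (1,2)

Min cut value: 11
Partition: S = [0, 1], T = [2, 3, 4, 5, 6, 7, 8, 9, 10, 11]
Cut edges: (1,2)

By max-flow min-cut theorem, max flow = min cut = 11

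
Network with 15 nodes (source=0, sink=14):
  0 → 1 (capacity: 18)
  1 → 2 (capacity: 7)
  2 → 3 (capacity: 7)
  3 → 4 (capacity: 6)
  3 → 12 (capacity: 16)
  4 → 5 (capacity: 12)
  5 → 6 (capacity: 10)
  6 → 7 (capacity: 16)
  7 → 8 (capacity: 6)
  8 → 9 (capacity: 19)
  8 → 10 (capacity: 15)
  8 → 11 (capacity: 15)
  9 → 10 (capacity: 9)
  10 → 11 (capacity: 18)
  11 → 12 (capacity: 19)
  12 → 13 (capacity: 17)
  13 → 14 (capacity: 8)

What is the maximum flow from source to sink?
Maximum flow = 7

Max flow: 7

Flow assignment:
  0 → 1: 7/18
  1 → 2: 7/7
  2 → 3: 7/7
  3 → 12: 7/16
  12 → 13: 7/17
  13 → 14: 7/8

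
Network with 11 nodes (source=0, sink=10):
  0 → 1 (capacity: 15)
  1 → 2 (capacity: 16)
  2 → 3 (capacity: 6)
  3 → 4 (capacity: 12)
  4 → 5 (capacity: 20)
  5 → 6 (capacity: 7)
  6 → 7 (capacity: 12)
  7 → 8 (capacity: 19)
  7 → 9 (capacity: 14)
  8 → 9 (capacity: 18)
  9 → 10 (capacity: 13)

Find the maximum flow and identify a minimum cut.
Max flow = 6, Min cut edges: (2,3)

Maximum flow: 6
Minimum cut: (2,3)
Partition: S = [0, 1, 2], T = [3, 4, 5, 6, 7, 8, 9, 10]

Max-flow min-cut theorem verified: both equal 6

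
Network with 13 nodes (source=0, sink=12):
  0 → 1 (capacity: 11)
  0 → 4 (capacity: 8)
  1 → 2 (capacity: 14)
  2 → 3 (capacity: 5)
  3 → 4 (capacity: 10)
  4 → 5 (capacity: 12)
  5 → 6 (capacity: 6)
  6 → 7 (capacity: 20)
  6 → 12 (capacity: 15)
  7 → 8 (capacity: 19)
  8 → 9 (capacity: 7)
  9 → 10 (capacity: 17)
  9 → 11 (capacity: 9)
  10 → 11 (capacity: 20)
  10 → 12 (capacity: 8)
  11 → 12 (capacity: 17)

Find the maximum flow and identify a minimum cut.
Max flow = 6, Min cut edges: (5,6)

Maximum flow: 6
Minimum cut: (5,6)
Partition: S = [0, 1, 2, 3, 4, 5], T = [6, 7, 8, 9, 10, 11, 12]

Max-flow min-cut theorem verified: both equal 6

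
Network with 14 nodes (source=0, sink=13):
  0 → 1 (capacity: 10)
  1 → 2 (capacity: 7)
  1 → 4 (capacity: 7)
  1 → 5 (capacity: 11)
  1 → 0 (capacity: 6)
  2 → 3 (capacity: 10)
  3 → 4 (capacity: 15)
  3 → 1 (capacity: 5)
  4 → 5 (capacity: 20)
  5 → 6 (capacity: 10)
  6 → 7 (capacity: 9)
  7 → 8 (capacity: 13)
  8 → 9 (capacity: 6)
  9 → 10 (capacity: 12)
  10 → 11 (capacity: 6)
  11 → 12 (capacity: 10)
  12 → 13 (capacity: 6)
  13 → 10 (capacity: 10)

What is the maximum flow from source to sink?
Maximum flow = 6

Max flow: 6

Flow assignment:
  0 → 1: 6/10
  1 → 5: 6/11
  5 → 6: 6/10
  6 → 7: 6/9
  7 → 8: 6/13
  8 → 9: 6/6
  9 → 10: 6/12
  10 → 11: 6/6
  11 → 12: 6/10
  12 → 13: 6/6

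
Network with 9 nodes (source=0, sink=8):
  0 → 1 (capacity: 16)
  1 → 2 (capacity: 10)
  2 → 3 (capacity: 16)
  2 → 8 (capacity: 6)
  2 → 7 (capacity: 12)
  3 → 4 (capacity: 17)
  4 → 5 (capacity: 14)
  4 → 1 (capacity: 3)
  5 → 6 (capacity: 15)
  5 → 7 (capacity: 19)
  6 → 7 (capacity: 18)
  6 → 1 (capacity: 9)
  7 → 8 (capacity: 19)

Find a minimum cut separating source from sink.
Min cut value = 10, edges: (1,2)

Min cut value: 10
Partition: S = [0, 1], T = [2, 3, 4, 5, 6, 7, 8]
Cut edges: (1,2)

By max-flow min-cut theorem, max flow = min cut = 10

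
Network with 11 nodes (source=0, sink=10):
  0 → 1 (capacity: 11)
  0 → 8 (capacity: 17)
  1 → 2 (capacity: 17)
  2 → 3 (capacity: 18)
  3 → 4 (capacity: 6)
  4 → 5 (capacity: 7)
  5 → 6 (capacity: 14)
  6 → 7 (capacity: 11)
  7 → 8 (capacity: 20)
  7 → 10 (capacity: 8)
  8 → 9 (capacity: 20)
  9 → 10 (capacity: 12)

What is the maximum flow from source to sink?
Maximum flow = 18

Max flow: 18

Flow assignment:
  0 → 1: 6/11
  0 → 8: 12/17
  1 → 2: 6/17
  2 → 3: 6/18
  3 → 4: 6/6
  4 → 5: 6/7
  5 → 6: 6/14
  6 → 7: 6/11
  7 → 10: 6/8
  8 → 9: 12/20
  9 → 10: 12/12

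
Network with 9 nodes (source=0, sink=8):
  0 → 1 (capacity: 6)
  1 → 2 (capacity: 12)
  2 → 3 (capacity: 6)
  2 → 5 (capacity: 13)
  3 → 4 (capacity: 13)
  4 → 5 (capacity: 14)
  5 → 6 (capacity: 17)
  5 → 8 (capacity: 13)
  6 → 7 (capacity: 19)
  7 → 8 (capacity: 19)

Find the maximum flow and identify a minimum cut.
Max flow = 6, Min cut edges: (0,1)

Maximum flow: 6
Minimum cut: (0,1)
Partition: S = [0], T = [1, 2, 3, 4, 5, 6, 7, 8]

Max-flow min-cut theorem verified: both equal 6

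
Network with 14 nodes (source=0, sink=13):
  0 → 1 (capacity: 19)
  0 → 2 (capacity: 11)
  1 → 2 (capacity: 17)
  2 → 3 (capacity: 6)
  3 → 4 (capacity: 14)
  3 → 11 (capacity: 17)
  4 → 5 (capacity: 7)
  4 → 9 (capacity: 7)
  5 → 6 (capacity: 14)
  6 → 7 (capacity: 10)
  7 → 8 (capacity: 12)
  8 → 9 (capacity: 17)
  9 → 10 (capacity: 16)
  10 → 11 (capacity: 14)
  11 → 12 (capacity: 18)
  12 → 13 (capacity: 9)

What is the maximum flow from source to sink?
Maximum flow = 6

Max flow: 6

Flow assignment:
  0 → 1: 6/19
  1 → 2: 6/17
  2 → 3: 6/6
  3 → 11: 6/17
  11 → 12: 6/18
  12 → 13: 6/9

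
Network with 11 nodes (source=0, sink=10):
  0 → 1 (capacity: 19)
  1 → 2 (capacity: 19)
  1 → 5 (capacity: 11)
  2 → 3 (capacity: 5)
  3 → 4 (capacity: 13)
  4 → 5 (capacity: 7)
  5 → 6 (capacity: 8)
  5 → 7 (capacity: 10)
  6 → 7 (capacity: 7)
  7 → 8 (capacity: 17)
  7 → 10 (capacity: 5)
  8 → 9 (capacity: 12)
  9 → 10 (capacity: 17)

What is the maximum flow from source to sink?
Maximum flow = 16

Max flow: 16

Flow assignment:
  0 → 1: 16/19
  1 → 2: 5/19
  1 → 5: 11/11
  2 → 3: 5/5
  3 → 4: 5/13
  4 → 5: 5/7
  5 → 6: 6/8
  5 → 7: 10/10
  6 → 7: 6/7
  7 → 8: 11/17
  7 → 10: 5/5
  8 → 9: 11/12
  9 → 10: 11/17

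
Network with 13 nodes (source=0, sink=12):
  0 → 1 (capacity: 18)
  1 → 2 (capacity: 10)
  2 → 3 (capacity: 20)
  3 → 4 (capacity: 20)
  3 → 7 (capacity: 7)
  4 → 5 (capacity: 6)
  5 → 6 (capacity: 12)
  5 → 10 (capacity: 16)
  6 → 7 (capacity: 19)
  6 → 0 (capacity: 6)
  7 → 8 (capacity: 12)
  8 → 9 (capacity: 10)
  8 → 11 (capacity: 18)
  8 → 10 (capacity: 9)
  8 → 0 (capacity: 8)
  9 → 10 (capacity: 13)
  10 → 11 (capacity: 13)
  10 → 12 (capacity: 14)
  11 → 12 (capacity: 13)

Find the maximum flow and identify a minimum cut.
Max flow = 10, Min cut edges: (1,2)

Maximum flow: 10
Minimum cut: (1,2)
Partition: S = [0, 1], T = [2, 3, 4, 5, 6, 7, 8, 9, 10, 11, 12]

Max-flow min-cut theorem verified: both equal 10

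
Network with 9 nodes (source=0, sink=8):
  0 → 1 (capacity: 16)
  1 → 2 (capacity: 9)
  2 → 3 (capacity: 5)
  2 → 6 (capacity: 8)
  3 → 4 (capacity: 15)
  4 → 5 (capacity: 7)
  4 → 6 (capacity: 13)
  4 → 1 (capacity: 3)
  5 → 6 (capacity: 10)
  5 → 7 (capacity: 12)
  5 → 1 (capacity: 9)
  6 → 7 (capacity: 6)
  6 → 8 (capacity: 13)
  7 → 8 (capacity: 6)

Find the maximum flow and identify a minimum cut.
Max flow = 9, Min cut edges: (1,2)

Maximum flow: 9
Minimum cut: (1,2)
Partition: S = [0, 1], T = [2, 3, 4, 5, 6, 7, 8]

Max-flow min-cut theorem verified: both equal 9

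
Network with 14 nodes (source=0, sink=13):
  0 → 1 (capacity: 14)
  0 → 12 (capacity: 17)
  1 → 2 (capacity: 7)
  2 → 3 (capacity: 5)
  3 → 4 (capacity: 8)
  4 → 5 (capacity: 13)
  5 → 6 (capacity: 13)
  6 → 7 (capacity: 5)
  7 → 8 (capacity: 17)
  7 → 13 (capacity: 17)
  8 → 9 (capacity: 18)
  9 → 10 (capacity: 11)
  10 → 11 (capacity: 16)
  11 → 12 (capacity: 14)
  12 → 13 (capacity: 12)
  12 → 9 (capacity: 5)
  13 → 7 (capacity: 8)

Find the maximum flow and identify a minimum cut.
Max flow = 17, Min cut edges: (6,7), (12,13)

Maximum flow: 17
Minimum cut: (6,7), (12,13)
Partition: S = [0, 1, 2, 3, 4, 5, 6, 8, 9, 10, 11, 12], T = [7, 13]

Max-flow min-cut theorem verified: both equal 17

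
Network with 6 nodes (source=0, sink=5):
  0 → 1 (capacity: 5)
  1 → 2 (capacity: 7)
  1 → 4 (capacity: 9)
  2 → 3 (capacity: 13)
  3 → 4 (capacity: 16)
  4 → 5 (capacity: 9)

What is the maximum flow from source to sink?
Maximum flow = 5

Max flow: 5

Flow assignment:
  0 → 1: 5/5
  1 → 4: 5/9
  4 → 5: 5/9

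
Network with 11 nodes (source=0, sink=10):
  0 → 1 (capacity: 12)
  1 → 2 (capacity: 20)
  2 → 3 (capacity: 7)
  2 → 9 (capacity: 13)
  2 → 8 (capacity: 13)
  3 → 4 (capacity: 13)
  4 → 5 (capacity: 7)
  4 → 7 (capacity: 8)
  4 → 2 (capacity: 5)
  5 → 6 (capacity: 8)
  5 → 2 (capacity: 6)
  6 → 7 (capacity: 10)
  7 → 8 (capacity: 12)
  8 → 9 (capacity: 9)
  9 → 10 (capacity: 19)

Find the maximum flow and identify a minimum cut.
Max flow = 12, Min cut edges: (0,1)

Maximum flow: 12
Minimum cut: (0,1)
Partition: S = [0], T = [1, 2, 3, 4, 5, 6, 7, 8, 9, 10]

Max-flow min-cut theorem verified: both equal 12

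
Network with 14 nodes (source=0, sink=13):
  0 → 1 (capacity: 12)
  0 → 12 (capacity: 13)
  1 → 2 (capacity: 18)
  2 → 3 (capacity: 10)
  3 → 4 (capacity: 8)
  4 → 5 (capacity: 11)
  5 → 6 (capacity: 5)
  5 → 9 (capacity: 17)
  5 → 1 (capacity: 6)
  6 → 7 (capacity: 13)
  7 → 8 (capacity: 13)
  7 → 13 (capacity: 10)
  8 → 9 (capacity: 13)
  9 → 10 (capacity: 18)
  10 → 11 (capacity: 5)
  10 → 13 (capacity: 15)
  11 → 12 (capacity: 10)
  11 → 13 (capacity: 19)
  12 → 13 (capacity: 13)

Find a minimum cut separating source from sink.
Min cut value = 21, edges: (3,4), (12,13)

Min cut value: 21
Partition: S = [0, 1, 2, 3, 12], T = [4, 5, 6, 7, 8, 9, 10, 11, 13]
Cut edges: (3,4), (12,13)

By max-flow min-cut theorem, max flow = min cut = 21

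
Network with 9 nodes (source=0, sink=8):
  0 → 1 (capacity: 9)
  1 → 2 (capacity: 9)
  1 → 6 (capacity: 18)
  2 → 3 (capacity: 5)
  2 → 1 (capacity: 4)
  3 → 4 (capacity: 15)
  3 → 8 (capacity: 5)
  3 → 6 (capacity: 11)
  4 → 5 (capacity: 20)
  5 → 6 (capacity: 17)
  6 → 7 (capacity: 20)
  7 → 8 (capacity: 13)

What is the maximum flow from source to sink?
Maximum flow = 9

Max flow: 9

Flow assignment:
  0 → 1: 9/9
  1 → 2: 5/9
  1 → 6: 4/18
  2 → 3: 5/5
  3 → 8: 5/5
  6 → 7: 4/20
  7 → 8: 4/13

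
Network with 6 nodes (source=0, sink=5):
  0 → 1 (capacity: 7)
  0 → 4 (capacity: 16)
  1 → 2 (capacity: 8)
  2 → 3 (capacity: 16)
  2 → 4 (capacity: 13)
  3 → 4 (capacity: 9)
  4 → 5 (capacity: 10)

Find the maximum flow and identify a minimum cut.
Max flow = 10, Min cut edges: (4,5)

Maximum flow: 10
Minimum cut: (4,5)
Partition: S = [0, 1, 2, 3, 4], T = [5]

Max-flow min-cut theorem verified: both equal 10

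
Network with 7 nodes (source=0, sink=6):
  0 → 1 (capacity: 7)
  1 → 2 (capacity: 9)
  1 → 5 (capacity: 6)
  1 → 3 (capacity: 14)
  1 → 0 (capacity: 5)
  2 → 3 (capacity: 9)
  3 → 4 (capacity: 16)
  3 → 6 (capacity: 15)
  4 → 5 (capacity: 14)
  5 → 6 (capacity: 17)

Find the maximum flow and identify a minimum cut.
Max flow = 7, Min cut edges: (0,1)

Maximum flow: 7
Minimum cut: (0,1)
Partition: S = [0], T = [1, 2, 3, 4, 5, 6]

Max-flow min-cut theorem verified: both equal 7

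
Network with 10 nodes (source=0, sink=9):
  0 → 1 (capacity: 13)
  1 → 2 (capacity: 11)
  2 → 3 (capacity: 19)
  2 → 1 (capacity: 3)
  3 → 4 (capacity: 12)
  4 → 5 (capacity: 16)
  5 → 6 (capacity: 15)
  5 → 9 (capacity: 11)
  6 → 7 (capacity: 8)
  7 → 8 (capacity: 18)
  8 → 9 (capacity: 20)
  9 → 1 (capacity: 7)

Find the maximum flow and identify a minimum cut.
Max flow = 11, Min cut edges: (1,2)

Maximum flow: 11
Minimum cut: (1,2)
Partition: S = [0, 1], T = [2, 3, 4, 5, 6, 7, 8, 9]

Max-flow min-cut theorem verified: both equal 11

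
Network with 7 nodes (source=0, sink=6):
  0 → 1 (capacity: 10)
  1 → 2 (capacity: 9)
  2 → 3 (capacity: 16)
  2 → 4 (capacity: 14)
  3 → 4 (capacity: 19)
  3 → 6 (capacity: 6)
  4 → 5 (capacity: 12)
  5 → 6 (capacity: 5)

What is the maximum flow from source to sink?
Maximum flow = 9

Max flow: 9

Flow assignment:
  0 → 1: 9/10
  1 → 2: 9/9
  2 → 3: 6/16
  2 → 4: 3/14
  3 → 6: 6/6
  4 → 5: 3/12
  5 → 6: 3/5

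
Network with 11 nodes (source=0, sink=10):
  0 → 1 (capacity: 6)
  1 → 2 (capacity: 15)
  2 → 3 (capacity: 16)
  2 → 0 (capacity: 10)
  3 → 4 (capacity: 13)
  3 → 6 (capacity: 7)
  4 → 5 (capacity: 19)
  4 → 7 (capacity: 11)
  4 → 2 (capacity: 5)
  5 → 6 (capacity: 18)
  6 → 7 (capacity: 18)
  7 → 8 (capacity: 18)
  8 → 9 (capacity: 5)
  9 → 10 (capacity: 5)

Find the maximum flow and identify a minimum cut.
Max flow = 5, Min cut edges: (9,10)

Maximum flow: 5
Minimum cut: (9,10)
Partition: S = [0, 1, 2, 3, 4, 5, 6, 7, 8, 9], T = [10]

Max-flow min-cut theorem verified: both equal 5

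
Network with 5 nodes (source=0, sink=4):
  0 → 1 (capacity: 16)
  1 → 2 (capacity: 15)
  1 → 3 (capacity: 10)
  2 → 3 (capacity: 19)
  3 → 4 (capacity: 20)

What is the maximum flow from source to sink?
Maximum flow = 16

Max flow: 16

Flow assignment:
  0 → 1: 16/16
  1 → 2: 6/15
  1 → 3: 10/10
  2 → 3: 6/19
  3 → 4: 16/20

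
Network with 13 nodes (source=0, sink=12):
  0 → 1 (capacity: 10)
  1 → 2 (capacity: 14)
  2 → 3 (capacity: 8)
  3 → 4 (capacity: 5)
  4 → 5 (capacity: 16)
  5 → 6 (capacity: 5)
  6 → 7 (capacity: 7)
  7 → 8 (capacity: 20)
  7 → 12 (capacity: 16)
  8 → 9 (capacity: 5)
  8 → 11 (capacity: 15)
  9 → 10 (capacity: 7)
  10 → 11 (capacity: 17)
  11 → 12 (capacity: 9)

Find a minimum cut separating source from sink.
Min cut value = 5, edges: (5,6)

Min cut value: 5
Partition: S = [0, 1, 2, 3, 4, 5], T = [6, 7, 8, 9, 10, 11, 12]
Cut edges: (5,6)

By max-flow min-cut theorem, max flow = min cut = 5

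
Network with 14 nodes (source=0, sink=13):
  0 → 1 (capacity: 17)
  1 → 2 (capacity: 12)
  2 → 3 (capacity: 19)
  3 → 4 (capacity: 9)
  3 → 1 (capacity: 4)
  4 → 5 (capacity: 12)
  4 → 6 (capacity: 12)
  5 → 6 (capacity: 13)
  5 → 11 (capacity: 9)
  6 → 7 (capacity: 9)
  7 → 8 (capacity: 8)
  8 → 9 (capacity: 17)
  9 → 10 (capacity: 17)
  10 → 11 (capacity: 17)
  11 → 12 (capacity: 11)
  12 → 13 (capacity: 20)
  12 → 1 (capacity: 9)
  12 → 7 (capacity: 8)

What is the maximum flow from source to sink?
Maximum flow = 9

Max flow: 9

Flow assignment:
  0 → 1: 9/17
  1 → 2: 12/12
  2 → 3: 12/19
  3 → 4: 9/9
  3 → 1: 3/4
  4 → 5: 9/12
  5 → 11: 9/9
  11 → 12: 9/11
  12 → 13: 9/20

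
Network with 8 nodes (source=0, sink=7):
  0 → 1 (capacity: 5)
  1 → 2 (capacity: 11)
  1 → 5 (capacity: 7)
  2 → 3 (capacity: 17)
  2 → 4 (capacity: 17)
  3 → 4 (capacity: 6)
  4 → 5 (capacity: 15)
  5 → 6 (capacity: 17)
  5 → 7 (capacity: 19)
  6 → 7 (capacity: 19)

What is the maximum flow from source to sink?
Maximum flow = 5

Max flow: 5

Flow assignment:
  0 → 1: 5/5
  1 → 5: 5/7
  5 → 7: 5/19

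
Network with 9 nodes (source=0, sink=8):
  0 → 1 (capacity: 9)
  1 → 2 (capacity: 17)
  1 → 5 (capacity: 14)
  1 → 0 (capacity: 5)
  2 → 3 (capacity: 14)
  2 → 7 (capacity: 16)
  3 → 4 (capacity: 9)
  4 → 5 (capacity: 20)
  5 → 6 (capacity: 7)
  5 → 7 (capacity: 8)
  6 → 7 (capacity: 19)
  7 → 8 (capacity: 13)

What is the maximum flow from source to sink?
Maximum flow = 9

Max flow: 9

Flow assignment:
  0 → 1: 9/9
  1 → 2: 9/17
  2 → 7: 9/16
  7 → 8: 9/13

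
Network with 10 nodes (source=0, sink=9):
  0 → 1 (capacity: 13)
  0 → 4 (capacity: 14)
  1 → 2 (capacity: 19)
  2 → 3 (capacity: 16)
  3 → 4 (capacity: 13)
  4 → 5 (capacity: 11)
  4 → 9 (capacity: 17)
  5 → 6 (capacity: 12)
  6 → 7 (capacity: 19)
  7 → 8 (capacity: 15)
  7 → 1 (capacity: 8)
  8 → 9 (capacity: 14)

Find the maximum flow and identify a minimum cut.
Max flow = 27, Min cut edges: (0,4), (3,4)

Maximum flow: 27
Minimum cut: (0,4), (3,4)
Partition: S = [0, 1, 2, 3], T = [4, 5, 6, 7, 8, 9]

Max-flow min-cut theorem verified: both equal 27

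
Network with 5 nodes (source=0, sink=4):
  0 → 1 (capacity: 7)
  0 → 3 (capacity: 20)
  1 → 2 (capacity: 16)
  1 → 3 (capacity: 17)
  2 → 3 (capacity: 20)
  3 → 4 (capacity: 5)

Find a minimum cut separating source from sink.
Min cut value = 5, edges: (3,4)

Min cut value: 5
Partition: S = [0, 1, 2, 3], T = [4]
Cut edges: (3,4)

By max-flow min-cut theorem, max flow = min cut = 5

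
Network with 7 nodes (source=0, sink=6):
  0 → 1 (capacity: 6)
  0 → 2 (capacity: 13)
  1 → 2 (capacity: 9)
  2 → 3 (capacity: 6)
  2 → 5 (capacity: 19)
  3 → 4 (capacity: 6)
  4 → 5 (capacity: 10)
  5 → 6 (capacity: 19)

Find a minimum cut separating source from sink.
Min cut value = 19, edges: (5,6)

Min cut value: 19
Partition: S = [0, 1, 2, 3, 4, 5], T = [6]
Cut edges: (5,6)

By max-flow min-cut theorem, max flow = min cut = 19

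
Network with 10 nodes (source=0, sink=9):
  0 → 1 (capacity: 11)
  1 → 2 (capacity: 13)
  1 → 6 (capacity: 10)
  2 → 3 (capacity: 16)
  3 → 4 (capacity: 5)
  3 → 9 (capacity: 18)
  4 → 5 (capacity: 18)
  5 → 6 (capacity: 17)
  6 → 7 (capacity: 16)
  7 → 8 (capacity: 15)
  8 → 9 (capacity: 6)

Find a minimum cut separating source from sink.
Min cut value = 11, edges: (0,1)

Min cut value: 11
Partition: S = [0], T = [1, 2, 3, 4, 5, 6, 7, 8, 9]
Cut edges: (0,1)

By max-flow min-cut theorem, max flow = min cut = 11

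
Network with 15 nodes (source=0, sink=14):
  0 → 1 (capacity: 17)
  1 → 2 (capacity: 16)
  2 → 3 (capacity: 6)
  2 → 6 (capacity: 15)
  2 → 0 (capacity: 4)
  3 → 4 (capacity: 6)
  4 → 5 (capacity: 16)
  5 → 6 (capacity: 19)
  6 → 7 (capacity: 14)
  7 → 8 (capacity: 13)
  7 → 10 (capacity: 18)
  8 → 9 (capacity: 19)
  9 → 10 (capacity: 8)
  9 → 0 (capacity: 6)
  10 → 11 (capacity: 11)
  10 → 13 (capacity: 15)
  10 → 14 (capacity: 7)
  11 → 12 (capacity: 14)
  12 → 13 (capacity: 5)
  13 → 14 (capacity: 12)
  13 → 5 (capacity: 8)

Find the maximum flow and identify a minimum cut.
Max flow = 14, Min cut edges: (6,7)

Maximum flow: 14
Minimum cut: (6,7)
Partition: S = [0, 1, 2, 3, 4, 5, 6], T = [7, 8, 9, 10, 11, 12, 13, 14]

Max-flow min-cut theorem verified: both equal 14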